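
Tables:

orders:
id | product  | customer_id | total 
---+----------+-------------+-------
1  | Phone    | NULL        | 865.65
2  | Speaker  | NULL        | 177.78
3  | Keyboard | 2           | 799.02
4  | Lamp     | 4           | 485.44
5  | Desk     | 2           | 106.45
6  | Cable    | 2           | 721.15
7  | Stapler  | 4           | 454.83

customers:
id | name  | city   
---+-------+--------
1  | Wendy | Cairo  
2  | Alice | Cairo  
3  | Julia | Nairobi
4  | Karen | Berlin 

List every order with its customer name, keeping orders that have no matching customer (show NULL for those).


LEFT JOIN keeps every row from orders (the left table); where customer_id has no match in customers, the customer columns become NULL. Walk through each order:
  - order 1 (Phone): customer_id=NULL, no match -> kept with NULL
  - order 2 (Speaker): customer_id=NULL, no match -> kept with NULL
  - order 3 (Keyboard): customer_id=2 -> matches Alice
  - order 4 (Lamp): customer_id=4 -> matches Karen
  - order 5 (Desk): customer_id=2 -> matches Alice
  - order 6 (Cable): customer_id=2 -> matches Alice
  - order 7 (Stapler): customer_id=4 -> matches Karen
All 7 rows appear; 2 have NULL customer.

SQL:
SELECT a.product, b.name AS customer
FROM orders a
LEFT JOIN customers b ON a.customer_id = b.id

Result:
product  | customer
---------+---------
Phone    | NULL    
Speaker  | NULL    
Keyboard | Alice   
Lamp     | Karen   
Desk     | Alice   
Cable    | Alice   
Stapler  | Karen   


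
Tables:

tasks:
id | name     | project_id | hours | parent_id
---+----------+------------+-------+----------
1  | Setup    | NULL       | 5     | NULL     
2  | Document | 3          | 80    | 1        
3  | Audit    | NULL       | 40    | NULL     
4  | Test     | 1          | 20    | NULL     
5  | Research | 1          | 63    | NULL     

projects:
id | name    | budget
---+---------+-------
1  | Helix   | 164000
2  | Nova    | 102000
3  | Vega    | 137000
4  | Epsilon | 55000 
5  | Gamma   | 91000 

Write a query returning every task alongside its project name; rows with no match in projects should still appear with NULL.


LEFT JOIN keeps every row from tasks (the left table); where project_id has no match in projects, the project columns become NULL. Walk through each task:
  - task 1 (Setup): project_id=NULL, no match -> kept with NULL
  - task 2 (Document): project_id=3 -> matches Vega
  - task 3 (Audit): project_id=NULL, no match -> kept with NULL
  - task 4 (Test): project_id=1 -> matches Helix
  - task 5 (Research): project_id=1 -> matches Helix
All 5 rows appear; 2 have NULL project.

SQL:
SELECT a.name, b.name AS project
FROM tasks a
LEFT JOIN projects b ON a.project_id = b.id

Result:
name     | project
---------+--------
Setup    | NULL   
Document | Vega   
Audit    | NULL   
Test     | Helix  
Research | Helix  


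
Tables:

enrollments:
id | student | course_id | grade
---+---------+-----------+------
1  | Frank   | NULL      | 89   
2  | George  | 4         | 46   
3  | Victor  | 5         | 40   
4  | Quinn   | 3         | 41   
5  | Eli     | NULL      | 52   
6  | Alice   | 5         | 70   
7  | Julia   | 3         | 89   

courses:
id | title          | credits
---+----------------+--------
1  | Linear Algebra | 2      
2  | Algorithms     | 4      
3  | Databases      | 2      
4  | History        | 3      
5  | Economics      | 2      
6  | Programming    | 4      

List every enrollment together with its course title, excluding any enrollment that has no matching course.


INNER JOIN keeps only enrollments rows whose course_id matches an id in courses. Walk through each enrollment:
  - enrollment 1 (Frank): course_id=NULL, no match -> dropped
  - enrollment 2 (George): course_id=4 -> matches History
  - enrollment 3 (Victor): course_id=5 -> matches Economics
  - enrollment 4 (Quinn): course_id=3 -> matches Databases
  - enrollment 5 (Eli): course_id=NULL, no match -> dropped
  - enrollment 6 (Alice): course_id=5 -> matches Economics
  - enrollment 7 (Julia): course_id=3 -> matches Databases
So 2 of 7 rows are dropped.

SQL:
SELECT a.student, b.title AS course
FROM enrollments a
INNER JOIN courses b ON a.course_id = b.id

Result:
student | course   
--------+----------
George  | History  
Victor  | Economics
Quinn   | Databases
Alice   | Economics
Julia   | Databases


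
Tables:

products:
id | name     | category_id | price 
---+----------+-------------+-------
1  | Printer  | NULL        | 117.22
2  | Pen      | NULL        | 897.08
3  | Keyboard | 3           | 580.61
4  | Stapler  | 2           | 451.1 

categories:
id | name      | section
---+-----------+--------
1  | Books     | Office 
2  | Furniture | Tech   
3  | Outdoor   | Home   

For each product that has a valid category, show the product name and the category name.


INNER JOIN keeps only products rows whose category_id matches an id in categories. Walk through each product:
  - product 1 (Printer): category_id=NULL, no match -> dropped
  - product 2 (Pen): category_id=NULL, no match -> dropped
  - product 3 (Keyboard): category_id=3 -> matches Outdoor
  - product 4 (Stapler): category_id=2 -> matches Furniture
So 2 of 4 rows are dropped.

SQL:
SELECT a.name, b.name AS category
FROM products a
INNER JOIN categories b ON a.category_id = b.id

Result:
name     | category 
---------+----------
Keyboard | Outdoor  
Stapler  | Furniture


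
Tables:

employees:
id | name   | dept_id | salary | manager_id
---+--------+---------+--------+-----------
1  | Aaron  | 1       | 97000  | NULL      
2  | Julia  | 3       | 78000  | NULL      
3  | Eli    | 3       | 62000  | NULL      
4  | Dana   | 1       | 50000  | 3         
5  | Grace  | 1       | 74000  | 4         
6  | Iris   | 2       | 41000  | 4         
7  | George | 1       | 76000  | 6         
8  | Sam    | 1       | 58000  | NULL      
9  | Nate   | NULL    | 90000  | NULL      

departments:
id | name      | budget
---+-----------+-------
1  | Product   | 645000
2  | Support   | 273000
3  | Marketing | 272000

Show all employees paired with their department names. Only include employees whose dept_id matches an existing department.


INNER JOIN keeps only employees rows whose dept_id matches an id in departments. Walk through each employee:
  - employee 1 (Aaron): dept_id=1 -> matches Product
  - employee 2 (Julia): dept_id=3 -> matches Marketing
  - employee 3 (Eli): dept_id=3 -> matches Marketing
  - employee 4 (Dana): dept_id=1 -> matches Product
  - employee 5 (Grace): dept_id=1 -> matches Product
  - employee 6 (Iris): dept_id=2 -> matches Support
  - employee 7 (George): dept_id=1 -> matches Product
  - employee 8 (Sam): dept_id=1 -> matches Product
  - employee 9 (Nate): dept_id=NULL, no match -> dropped
So 1 of 9 rows is dropped.

SQL:
SELECT a.name, b.name AS department
FROM employees a
INNER JOIN departments b ON a.dept_id = b.id

Result:
name   | department
-------+-----------
Aaron  | Product   
Julia  | Marketing 
Eli    | Marketing 
Dana   | Product   
Grace  | Product   
Iris   | Support   
George | Product   
Sam    | Product   


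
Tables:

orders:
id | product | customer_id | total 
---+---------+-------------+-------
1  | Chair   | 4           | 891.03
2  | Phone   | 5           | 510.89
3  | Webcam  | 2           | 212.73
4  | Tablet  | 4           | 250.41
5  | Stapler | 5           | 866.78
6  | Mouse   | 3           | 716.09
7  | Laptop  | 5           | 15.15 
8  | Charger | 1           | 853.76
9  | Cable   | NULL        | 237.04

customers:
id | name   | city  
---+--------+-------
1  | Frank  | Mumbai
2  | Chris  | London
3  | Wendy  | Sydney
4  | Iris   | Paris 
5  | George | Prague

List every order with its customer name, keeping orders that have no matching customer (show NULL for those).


LEFT JOIN keeps every row from orders (the left table); where customer_id has no match in customers, the customer columns become NULL. Walk through each order:
  - order 1 (Chair): customer_id=4 -> matches Iris
  - order 2 (Phone): customer_id=5 -> matches George
  - order 3 (Webcam): customer_id=2 -> matches Chris
  - order 4 (Tablet): customer_id=4 -> matches Iris
  - order 5 (Stapler): customer_id=5 -> matches George
  - order 6 (Mouse): customer_id=3 -> matches Wendy
  - order 7 (Laptop): customer_id=5 -> matches George
  - order 8 (Charger): customer_id=1 -> matches Frank
  - order 9 (Cable): customer_id=NULL, no match -> kept with NULL
All 9 rows appear; 1 has NULL customer.

SQL:
SELECT a.product, b.name AS customer
FROM orders a
LEFT JOIN customers b ON a.customer_id = b.id

Result:
product | customer
--------+---------
Chair   | Iris    
Phone   | George  
Webcam  | Chris   
Tablet  | Iris    
Stapler | George  
Mouse   | Wendy   
Laptop  | George  
Charger | Frank   
Cable   | NULL    


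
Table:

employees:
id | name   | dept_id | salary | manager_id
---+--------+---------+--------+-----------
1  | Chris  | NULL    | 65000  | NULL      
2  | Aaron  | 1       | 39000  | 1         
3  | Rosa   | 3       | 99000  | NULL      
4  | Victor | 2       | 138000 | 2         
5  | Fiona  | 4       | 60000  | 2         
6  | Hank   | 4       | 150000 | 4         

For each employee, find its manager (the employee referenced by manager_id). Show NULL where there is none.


This is a self-join: employees is joined to a second copy of itself, matching each row's manager_id to another row's id. Use LEFT JOIN so rows with manager_id=NULL are kept.
  - employee 1 (Chris): manager_id=NULL -> NULL
  - employee 2 (Aaron): manager_id=1 -> Chris
  - employee 3 (Rosa): manager_id=NULL -> NULL
  - employee 4 (Victor): manager_id=2 -> Aaron
  - employee 5 (Fiona): manager_id=2 -> Aaron
  - employee 6 (Hank): manager_id=4 -> Victor

SQL:
SELECT a.name AS item, b.name AS manager
FROM employees a
LEFT JOIN employees b ON a.manager_id = b.id

Result:
item   | manager
-------+--------
Chris  | NULL   
Aaron  | Chris  
Rosa   | NULL   
Victor | Aaron  
Fiona  | Aaron  
Hank   | Victor 


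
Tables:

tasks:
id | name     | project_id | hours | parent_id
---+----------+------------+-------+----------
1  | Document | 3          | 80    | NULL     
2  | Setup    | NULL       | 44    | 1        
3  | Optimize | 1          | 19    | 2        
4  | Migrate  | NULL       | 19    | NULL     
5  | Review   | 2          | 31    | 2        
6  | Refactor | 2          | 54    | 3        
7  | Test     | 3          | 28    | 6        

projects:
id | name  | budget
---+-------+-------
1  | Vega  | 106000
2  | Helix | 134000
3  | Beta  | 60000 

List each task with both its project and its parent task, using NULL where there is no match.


Two LEFT JOINs from the same base table tasks: one to projects via project_id, one to tasks itself via parent_id. Both are LEFT so every task is preserved.
Match against projects:
  - task 1 (Document): project_id=3 -> matches Beta
  - task 2 (Setup): project_id=NULL, no match -> kept with NULL
  - task 3 (Optimize): project_id=1 -> matches Vega
  - task 4 (Migrate): project_id=NULL, no match -> kept with NULL
  - task 5 (Review): project_id=2 -> matches Helix
  - task 6 (Refactor): project_id=2 -> matches Helix
  - task 7 (Test): project_id=3 -> matches Beta
Match against tasks (self):
  - task 1 (Document): parent_id=NULL -> NULL
  - task 2 (Setup): parent_id=1 -> Document
  - task 3 (Optimize): parent_id=2 -> Setup
  - task 4 (Migrate): parent_id=NULL -> NULL
  - task 5 (Review): parent_id=2 -> Setup
  - task 6 (Refactor): parent_id=3 -> Optimize
  - task 7 (Test): parent_id=6 -> Refactor

SQL:
SELECT a.name, b.name AS project, c.name AS parent
FROM tasks a
LEFT JOIN projects b ON a.project_id = b.id
LEFT JOIN tasks c ON a.parent_id = c.id

Result:
name     | project | parent  
---------+---------+---------
Document | Beta    | NULL    
Setup    | NULL    | Document
Optimize | Vega    | Setup   
Migrate  | NULL    | NULL    
Review   | Helix   | Setup   
Refactor | Helix   | Optimize
Test     | Beta    | Refactor


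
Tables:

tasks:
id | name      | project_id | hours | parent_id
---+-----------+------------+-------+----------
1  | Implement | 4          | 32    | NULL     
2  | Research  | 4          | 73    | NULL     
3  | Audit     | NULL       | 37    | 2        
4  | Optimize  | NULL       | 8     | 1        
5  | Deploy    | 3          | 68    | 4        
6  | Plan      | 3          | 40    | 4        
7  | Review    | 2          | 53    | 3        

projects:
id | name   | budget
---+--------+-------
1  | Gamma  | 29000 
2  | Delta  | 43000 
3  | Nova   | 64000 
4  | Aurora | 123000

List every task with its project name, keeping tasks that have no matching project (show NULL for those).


LEFT JOIN keeps every row from tasks (the left table); where project_id has no match in projects, the project columns become NULL. Walk through each task:
  - task 1 (Implement): project_id=4 -> matches Aurora
  - task 2 (Research): project_id=4 -> matches Aurora
  - task 3 (Audit): project_id=NULL, no match -> kept with NULL
  - task 4 (Optimize): project_id=NULL, no match -> kept with NULL
  - task 5 (Deploy): project_id=3 -> matches Nova
  - task 6 (Plan): project_id=3 -> matches Nova
  - task 7 (Review): project_id=2 -> matches Delta
All 7 rows appear; 2 have NULL project.

SQL:
SELECT a.name, b.name AS project
FROM tasks a
LEFT JOIN projects b ON a.project_id = b.id

Result:
name      | project
----------+--------
Implement | Aurora 
Research  | Aurora 
Audit     | NULL   
Optimize  | NULL   
Deploy    | Nova   
Plan      | Nova   
Review    | Delta  


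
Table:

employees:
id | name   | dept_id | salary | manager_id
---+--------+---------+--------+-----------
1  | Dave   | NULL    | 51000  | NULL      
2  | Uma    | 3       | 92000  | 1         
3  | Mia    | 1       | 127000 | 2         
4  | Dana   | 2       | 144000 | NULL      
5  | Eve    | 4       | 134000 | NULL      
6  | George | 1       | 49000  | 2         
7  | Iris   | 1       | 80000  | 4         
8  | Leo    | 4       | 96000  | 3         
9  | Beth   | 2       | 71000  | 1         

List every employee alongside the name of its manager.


This is a self-join: employees is joined to a second copy of itself, matching each row's manager_id to another row's id. Use LEFT JOIN so rows with manager_id=NULL are kept.
  - employee 1 (Dave): manager_id=NULL -> NULL
  - employee 2 (Uma): manager_id=1 -> Dave
  - employee 3 (Mia): manager_id=2 -> Uma
  - employee 4 (Dana): manager_id=NULL -> NULL
  - employee 5 (Eve): manager_id=NULL -> NULL
  - employee 6 (George): manager_id=2 -> Uma
  - employee 7 (Iris): manager_id=4 -> Dana
  - employee 8 (Leo): manager_id=3 -> Mia
  - employee 9 (Beth): manager_id=1 -> Dave

SQL:
SELECT a.name AS item, b.name AS manager
FROM employees a
LEFT JOIN employees b ON a.manager_id = b.id

Result:
item   | manager
-------+--------
Dave   | NULL   
Uma    | Dave   
Mia    | Uma    
Dana   | NULL   
Eve    | NULL   
George | Uma    
Iris   | Dana   
Leo    | Mia    
Beth   | Dave   


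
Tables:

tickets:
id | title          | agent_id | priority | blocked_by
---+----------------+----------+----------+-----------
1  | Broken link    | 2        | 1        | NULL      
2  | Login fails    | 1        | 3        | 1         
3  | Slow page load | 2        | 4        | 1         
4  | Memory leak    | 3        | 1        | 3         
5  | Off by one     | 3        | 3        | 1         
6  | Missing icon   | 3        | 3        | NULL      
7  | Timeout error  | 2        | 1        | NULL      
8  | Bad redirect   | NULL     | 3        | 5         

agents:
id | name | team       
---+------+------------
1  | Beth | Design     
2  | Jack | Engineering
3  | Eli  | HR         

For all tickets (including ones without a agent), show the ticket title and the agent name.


LEFT JOIN keeps every row from tickets (the left table); where agent_id has no match in agents, the agent columns become NULL. Walk through each ticket:
  - ticket 1 (Broken link): agent_id=2 -> matches Jack
  - ticket 2 (Login fails): agent_id=1 -> matches Beth
  - ticket 3 (Slow page load): agent_id=2 -> matches Jack
  - ticket 4 (Memory leak): agent_id=3 -> matches Eli
  - ticket 5 (Off by one): agent_id=3 -> matches Eli
  - ticket 6 (Missing icon): agent_id=3 -> matches Eli
  - ticket 7 (Timeout error): agent_id=2 -> matches Jack
  - ticket 8 (Bad redirect): agent_id=NULL, no match -> kept with NULL
All 8 rows appear; 1 has NULL agent.

SQL:
SELECT a.title, b.name AS agent
FROM tickets a
LEFT JOIN agents b ON a.agent_id = b.id

Result:
title          | agent
---------------+------
Broken link    | Jack 
Login fails    | Beth 
Slow page load | Jack 
Memory leak    | Eli  
Off by one     | Eli  
Missing icon   | Eli  
Timeout error  | Jack 
Bad redirect   | NULL 


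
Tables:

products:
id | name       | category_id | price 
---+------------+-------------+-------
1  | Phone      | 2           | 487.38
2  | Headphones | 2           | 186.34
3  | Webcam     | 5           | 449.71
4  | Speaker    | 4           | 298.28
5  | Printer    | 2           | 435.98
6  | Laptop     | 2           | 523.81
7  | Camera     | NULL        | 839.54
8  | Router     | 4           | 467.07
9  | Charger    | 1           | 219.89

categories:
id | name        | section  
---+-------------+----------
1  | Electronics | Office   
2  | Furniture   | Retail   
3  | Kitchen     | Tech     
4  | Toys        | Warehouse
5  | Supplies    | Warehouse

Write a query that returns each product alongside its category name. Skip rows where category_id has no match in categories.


INNER JOIN keeps only products rows whose category_id matches an id in categories. Walk through each product:
  - product 1 (Phone): category_id=2 -> matches Furniture
  - product 2 (Headphones): category_id=2 -> matches Furniture
  - product 3 (Webcam): category_id=5 -> matches Supplies
  - product 4 (Speaker): category_id=4 -> matches Toys
  - product 5 (Printer): category_id=2 -> matches Furniture
  - product 6 (Laptop): category_id=2 -> matches Furniture
  - product 7 (Camera): category_id=NULL, no match -> dropped
  - product 8 (Router): category_id=4 -> matches Toys
  - product 9 (Charger): category_id=1 -> matches Electronics
So 1 of 9 rows is dropped.

SQL:
SELECT a.name, b.name AS category
FROM products a
INNER JOIN categories b ON a.category_id = b.id

Result:
name       | category   
-----------+------------
Phone      | Furniture  
Headphones | Furniture  
Webcam     | Supplies   
Speaker    | Toys       
Printer    | Furniture  
Laptop     | Furniture  
Router     | Toys       
Charger    | Electronics


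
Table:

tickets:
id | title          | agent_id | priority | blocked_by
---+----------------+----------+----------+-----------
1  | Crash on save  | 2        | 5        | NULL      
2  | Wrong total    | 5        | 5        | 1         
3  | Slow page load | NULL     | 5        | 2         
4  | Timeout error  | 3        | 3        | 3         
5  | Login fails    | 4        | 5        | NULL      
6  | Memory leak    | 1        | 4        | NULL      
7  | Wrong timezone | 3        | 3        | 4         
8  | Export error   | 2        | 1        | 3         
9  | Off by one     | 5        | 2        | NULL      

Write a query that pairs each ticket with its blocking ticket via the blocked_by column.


This is a self-join: tickets is joined to a second copy of itself, matching each row's blocked_by to another row's id. Use LEFT JOIN so rows with blocked_by=NULL are kept.
  - ticket 1 (Crash on save): blocked_by=NULL -> NULL
  - ticket 2 (Wrong total): blocked_by=1 -> Crash on save
  - ticket 3 (Slow page load): blocked_by=2 -> Wrong total
  - ticket 4 (Timeout error): blocked_by=3 -> Slow page load
  - ticket 5 (Login fails): blocked_by=NULL -> NULL
  - ticket 6 (Memory leak): blocked_by=NULL -> NULL
  - ticket 7 (Wrong timezone): blocked_by=4 -> Timeout error
  - ticket 8 (Export error): blocked_by=3 -> Slow page load
  - ticket 9 (Off by one): blocked_by=NULL -> NULL

SQL:
SELECT a.title AS item, b.title AS blocked_by
FROM tickets a
LEFT JOIN tickets b ON a.blocked_by = b.id

Result:
item           | blocked_by    
---------------+---------------
Crash on save  | NULL          
Wrong total    | Crash on save 
Slow page load | Wrong total   
Timeout error  | Slow page load
Login fails    | NULL          
Memory leak    | NULL          
Wrong timezone | Timeout error 
Export error   | Slow page load
Off by one     | NULL          


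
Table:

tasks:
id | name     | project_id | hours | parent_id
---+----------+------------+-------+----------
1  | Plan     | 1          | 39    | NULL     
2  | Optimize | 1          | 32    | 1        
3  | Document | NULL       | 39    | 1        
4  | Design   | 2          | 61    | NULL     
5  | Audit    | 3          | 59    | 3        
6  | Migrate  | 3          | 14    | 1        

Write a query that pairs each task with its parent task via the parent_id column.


This is a self-join: tasks is joined to a second copy of itself, matching each row's parent_id to another row's id. Use LEFT JOIN so rows with parent_id=NULL are kept.
  - task 1 (Plan): parent_id=NULL -> NULL
  - task 2 (Optimize): parent_id=1 -> Plan
  - task 3 (Document): parent_id=1 -> Plan
  - task 4 (Design): parent_id=NULL -> NULL
  - task 5 (Audit): parent_id=3 -> Document
  - task 6 (Migrate): parent_id=1 -> Plan

SQL:
SELECT a.name AS item, b.name AS parent
FROM tasks a
LEFT JOIN tasks b ON a.parent_id = b.id

Result:
item     | parent  
---------+---------
Plan     | NULL    
Optimize | Plan    
Document | Plan    
Design   | NULL    
Audit    | Document
Migrate  | Plan    


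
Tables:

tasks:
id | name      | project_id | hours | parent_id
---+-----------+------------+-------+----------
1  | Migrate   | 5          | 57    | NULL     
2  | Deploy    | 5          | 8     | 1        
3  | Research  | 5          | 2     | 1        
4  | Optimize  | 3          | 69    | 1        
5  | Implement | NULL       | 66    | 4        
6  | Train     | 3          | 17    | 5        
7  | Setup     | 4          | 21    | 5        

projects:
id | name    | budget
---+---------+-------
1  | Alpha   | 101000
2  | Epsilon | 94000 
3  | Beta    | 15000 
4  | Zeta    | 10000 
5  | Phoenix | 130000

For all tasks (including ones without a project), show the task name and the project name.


LEFT JOIN keeps every row from tasks (the left table); where project_id has no match in projects, the project columns become NULL. Walk through each task:
  - task 1 (Migrate): project_id=5 -> matches Phoenix
  - task 2 (Deploy): project_id=5 -> matches Phoenix
  - task 3 (Research): project_id=5 -> matches Phoenix
  - task 4 (Optimize): project_id=3 -> matches Beta
  - task 5 (Implement): project_id=NULL, no match -> kept with NULL
  - task 6 (Train): project_id=3 -> matches Beta
  - task 7 (Setup): project_id=4 -> matches Zeta
All 7 rows appear; 1 has NULL project.

SQL:
SELECT a.name, b.name AS project
FROM tasks a
LEFT JOIN projects b ON a.project_id = b.id

Result:
name      | project
----------+--------
Migrate   | Phoenix
Deploy    | Phoenix
Research  | Phoenix
Optimize  | Beta   
Implement | NULL   
Train     | Beta   
Setup     | Zeta   


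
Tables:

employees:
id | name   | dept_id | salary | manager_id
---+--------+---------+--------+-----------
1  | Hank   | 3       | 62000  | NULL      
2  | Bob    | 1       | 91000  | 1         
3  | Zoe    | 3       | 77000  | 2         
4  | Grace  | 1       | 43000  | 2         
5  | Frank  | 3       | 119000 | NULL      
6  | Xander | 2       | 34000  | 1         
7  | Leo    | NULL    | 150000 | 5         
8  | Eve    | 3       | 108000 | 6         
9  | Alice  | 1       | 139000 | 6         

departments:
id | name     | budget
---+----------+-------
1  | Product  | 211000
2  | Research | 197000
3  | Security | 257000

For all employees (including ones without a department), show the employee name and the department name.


LEFT JOIN keeps every row from employees (the left table); where dept_id has no match in departments, the department columns become NULL. Walk through each employee:
  - employee 1 (Hank): dept_id=3 -> matches Security
  - employee 2 (Bob): dept_id=1 -> matches Product
  - employee 3 (Zoe): dept_id=3 -> matches Security
  - employee 4 (Grace): dept_id=1 -> matches Product
  - employee 5 (Frank): dept_id=3 -> matches Security
  - employee 6 (Xander): dept_id=2 -> matches Research
  - employee 7 (Leo): dept_id=NULL, no match -> kept with NULL
  - employee 8 (Eve): dept_id=3 -> matches Security
  - employee 9 (Alice): dept_id=1 -> matches Product
All 9 rows appear; 1 has NULL department.

SQL:
SELECT a.name, b.name AS department
FROM employees a
LEFT JOIN departments b ON a.dept_id = b.id

Result:
name   | department
-------+-----------
Hank   | Security  
Bob    | Product   
Zoe    | Security  
Grace  | Product   
Frank  | Security  
Xander | Research  
Leo    | NULL      
Eve    | Security  
Alice  | Product   


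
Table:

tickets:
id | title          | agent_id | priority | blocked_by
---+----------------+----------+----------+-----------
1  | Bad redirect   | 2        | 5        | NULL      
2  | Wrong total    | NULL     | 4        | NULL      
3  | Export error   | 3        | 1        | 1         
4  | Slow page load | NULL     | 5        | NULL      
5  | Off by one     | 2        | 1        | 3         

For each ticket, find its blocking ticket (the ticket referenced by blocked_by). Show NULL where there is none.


This is a self-join: tickets is joined to a second copy of itself, matching each row's blocked_by to another row's id. Use LEFT JOIN so rows with blocked_by=NULL are kept.
  - ticket 1 (Bad redirect): blocked_by=NULL -> NULL
  - ticket 2 (Wrong total): blocked_by=NULL -> NULL
  - ticket 3 (Export error): blocked_by=1 -> Bad redirect
  - ticket 4 (Slow page load): blocked_by=NULL -> NULL
  - ticket 5 (Off by one): blocked_by=3 -> Export error

SQL:
SELECT a.title AS item, b.title AS blocked_by
FROM tickets a
LEFT JOIN tickets b ON a.blocked_by = b.id

Result:
item           | blocked_by  
---------------+-------------
Bad redirect   | NULL        
Wrong total    | NULL        
Export error   | Bad redirect
Slow page load | NULL        
Off by one     | Export error


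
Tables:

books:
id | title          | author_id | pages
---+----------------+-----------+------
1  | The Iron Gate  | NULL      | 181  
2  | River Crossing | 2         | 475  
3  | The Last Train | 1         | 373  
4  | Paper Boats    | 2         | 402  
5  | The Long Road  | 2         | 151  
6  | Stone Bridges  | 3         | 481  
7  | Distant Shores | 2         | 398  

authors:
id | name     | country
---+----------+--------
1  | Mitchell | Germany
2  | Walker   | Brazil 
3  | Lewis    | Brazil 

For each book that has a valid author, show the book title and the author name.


INNER JOIN keeps only books rows whose author_id matches an id in authors. Walk through each book:
  - book 1 (The Iron Gate): author_id=NULL, no match -> dropped
  - book 2 (River Crossing): author_id=2 -> matches Walker
  - book 3 (The Last Train): author_id=1 -> matches Mitchell
  - book 4 (Paper Boats): author_id=2 -> matches Walker
  - book 5 (The Long Road): author_id=2 -> matches Walker
  - book 6 (Stone Bridges): author_id=3 -> matches Lewis
  - book 7 (Distant Shores): author_id=2 -> matches Walker
So 1 of 7 rows is dropped.

SQL:
SELECT a.title, b.name AS author
FROM books a
INNER JOIN authors b ON a.author_id = b.id

Result:
title          | author  
---------------+---------
River Crossing | Walker  
The Last Train | Mitchell
Paper Boats    | Walker  
The Long Road  | Walker  
Stone Bridges  | Lewis   
Distant Shores | Walker  


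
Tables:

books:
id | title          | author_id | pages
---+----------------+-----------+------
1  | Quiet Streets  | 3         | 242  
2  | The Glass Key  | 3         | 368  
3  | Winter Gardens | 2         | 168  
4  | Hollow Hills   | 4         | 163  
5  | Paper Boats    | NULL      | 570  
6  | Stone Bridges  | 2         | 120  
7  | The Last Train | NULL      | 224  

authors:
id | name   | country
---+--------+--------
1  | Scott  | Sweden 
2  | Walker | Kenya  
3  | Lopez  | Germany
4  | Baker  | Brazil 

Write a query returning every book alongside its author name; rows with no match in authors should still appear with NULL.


LEFT JOIN keeps every row from books (the left table); where author_id has no match in authors, the author columns become NULL. Walk through each book:
  - book 1 (Quiet Streets): author_id=3 -> matches Lopez
  - book 2 (The Glass Key): author_id=3 -> matches Lopez
  - book 3 (Winter Gardens): author_id=2 -> matches Walker
  - book 4 (Hollow Hills): author_id=4 -> matches Baker
  - book 5 (Paper Boats): author_id=NULL, no match -> kept with NULL
  - book 6 (Stone Bridges): author_id=2 -> matches Walker
  - book 7 (The Last Train): author_id=NULL, no match -> kept with NULL
All 7 rows appear; 2 have NULL author.

SQL:
SELECT a.title, b.name AS author
FROM books a
LEFT JOIN authors b ON a.author_id = b.id

Result:
title          | author
---------------+-------
Quiet Streets  | Lopez 
The Glass Key  | Lopez 
Winter Gardens | Walker
Hollow Hills   | Baker 
Paper Boats    | NULL  
Stone Bridges  | Walker
The Last Train | NULL  


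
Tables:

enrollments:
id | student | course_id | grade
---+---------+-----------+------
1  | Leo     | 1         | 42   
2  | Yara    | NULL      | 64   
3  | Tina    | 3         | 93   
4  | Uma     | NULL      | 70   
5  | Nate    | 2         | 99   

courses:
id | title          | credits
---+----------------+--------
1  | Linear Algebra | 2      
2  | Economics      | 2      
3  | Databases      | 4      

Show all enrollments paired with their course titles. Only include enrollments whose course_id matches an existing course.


INNER JOIN keeps only enrollments rows whose course_id matches an id in courses. Walk through each enrollment:
  - enrollment 1 (Leo): course_id=1 -> matches Linear Algebra
  - enrollment 2 (Yara): course_id=NULL, no match -> dropped
  - enrollment 3 (Tina): course_id=3 -> matches Databases
  - enrollment 4 (Uma): course_id=NULL, no match -> dropped
  - enrollment 5 (Nate): course_id=2 -> matches Economics
So 2 of 5 rows are dropped.

SQL:
SELECT a.student, b.title AS course
FROM enrollments a
INNER JOIN courses b ON a.course_id = b.id

Result:
student | course        
--------+---------------
Leo     | Linear Algebra
Tina    | Databases     
Nate    | Economics     


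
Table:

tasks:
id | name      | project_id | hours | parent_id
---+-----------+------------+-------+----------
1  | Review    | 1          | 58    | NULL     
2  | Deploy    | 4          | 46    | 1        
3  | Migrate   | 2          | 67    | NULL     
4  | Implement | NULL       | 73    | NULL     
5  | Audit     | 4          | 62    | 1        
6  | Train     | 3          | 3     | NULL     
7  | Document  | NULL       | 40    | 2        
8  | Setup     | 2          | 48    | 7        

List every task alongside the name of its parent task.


This is a self-join: tasks is joined to a second copy of itself, matching each row's parent_id to another row's id. Use LEFT JOIN so rows with parent_id=NULL are kept.
  - task 1 (Review): parent_id=NULL -> NULL
  - task 2 (Deploy): parent_id=1 -> Review
  - task 3 (Migrate): parent_id=NULL -> NULL
  - task 4 (Implement): parent_id=NULL -> NULL
  - task 5 (Audit): parent_id=1 -> Review
  - task 6 (Train): parent_id=NULL -> NULL
  - task 7 (Document): parent_id=2 -> Deploy
  - task 8 (Setup): parent_id=7 -> Document

SQL:
SELECT a.name AS item, b.name AS parent
FROM tasks a
LEFT JOIN tasks b ON a.parent_id = b.id

Result:
item      | parent  
----------+---------
Review    | NULL    
Deploy    | Review  
Migrate   | NULL    
Implement | NULL    
Audit     | Review  
Train     | NULL    
Document  | Deploy  
Setup     | Document


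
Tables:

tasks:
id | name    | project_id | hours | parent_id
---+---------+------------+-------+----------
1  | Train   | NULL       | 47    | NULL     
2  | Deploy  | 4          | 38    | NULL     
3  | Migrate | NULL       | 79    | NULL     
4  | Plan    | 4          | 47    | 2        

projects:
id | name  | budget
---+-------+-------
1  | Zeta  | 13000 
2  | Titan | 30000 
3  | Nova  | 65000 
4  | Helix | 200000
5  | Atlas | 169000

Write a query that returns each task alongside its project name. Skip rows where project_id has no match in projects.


INNER JOIN keeps only tasks rows whose project_id matches an id in projects. Walk through each task:
  - task 1 (Train): project_id=NULL, no match -> dropped
  - task 2 (Deploy): project_id=4 -> matches Helix
  - task 3 (Migrate): project_id=NULL, no match -> dropped
  - task 4 (Plan): project_id=4 -> matches Helix
So 2 of 4 rows are dropped.

SQL:
SELECT a.name, b.name AS project
FROM tasks a
INNER JOIN projects b ON a.project_id = b.id

Result:
name   | project
-------+--------
Deploy | Helix  
Plan   | Helix  


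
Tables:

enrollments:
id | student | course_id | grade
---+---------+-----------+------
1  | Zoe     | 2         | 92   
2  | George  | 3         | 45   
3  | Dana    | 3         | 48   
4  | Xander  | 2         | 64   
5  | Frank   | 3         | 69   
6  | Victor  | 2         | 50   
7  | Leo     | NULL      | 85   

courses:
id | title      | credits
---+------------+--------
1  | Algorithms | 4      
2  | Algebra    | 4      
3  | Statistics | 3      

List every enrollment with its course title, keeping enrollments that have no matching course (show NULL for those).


LEFT JOIN keeps every row from enrollments (the left table); where course_id has no match in courses, the course columns become NULL. Walk through each enrollment:
  - enrollment 1 (Zoe): course_id=2 -> matches Algebra
  - enrollment 2 (George): course_id=3 -> matches Statistics
  - enrollment 3 (Dana): course_id=3 -> matches Statistics
  - enrollment 4 (Xander): course_id=2 -> matches Algebra
  - enrollment 5 (Frank): course_id=3 -> matches Statistics
  - enrollment 6 (Victor): course_id=2 -> matches Algebra
  - enrollment 7 (Leo): course_id=NULL, no match -> kept with NULL
All 7 rows appear; 1 has NULL course.

SQL:
SELECT a.student, b.title AS course
FROM enrollments a
LEFT JOIN courses b ON a.course_id = b.id

Result:
student | course    
--------+-----------
Zoe     | Algebra   
George  | Statistics
Dana    | Statistics
Xander  | Algebra   
Frank   | Statistics
Victor  | Algebra   
Leo     | NULL      


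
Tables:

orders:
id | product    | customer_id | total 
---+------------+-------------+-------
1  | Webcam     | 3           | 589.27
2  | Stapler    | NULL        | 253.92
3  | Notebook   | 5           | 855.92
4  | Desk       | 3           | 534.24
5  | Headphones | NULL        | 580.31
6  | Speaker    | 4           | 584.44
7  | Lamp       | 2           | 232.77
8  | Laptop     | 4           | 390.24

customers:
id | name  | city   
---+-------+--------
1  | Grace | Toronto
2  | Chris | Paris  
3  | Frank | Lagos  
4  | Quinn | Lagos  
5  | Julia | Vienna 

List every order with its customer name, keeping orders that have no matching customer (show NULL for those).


LEFT JOIN keeps every row from orders (the left table); where customer_id has no match in customers, the customer columns become NULL. Walk through each order:
  - order 1 (Webcam): customer_id=3 -> matches Frank
  - order 2 (Stapler): customer_id=NULL, no match -> kept with NULL
  - order 3 (Notebook): customer_id=5 -> matches Julia
  - order 4 (Desk): customer_id=3 -> matches Frank
  - order 5 (Headphones): customer_id=NULL, no match -> kept with NULL
  - order 6 (Speaker): customer_id=4 -> matches Quinn
  - order 7 (Lamp): customer_id=2 -> matches Chris
  - order 8 (Laptop): customer_id=4 -> matches Quinn
All 8 rows appear; 2 have NULL customer.

SQL:
SELECT a.product, b.name AS customer
FROM orders a
LEFT JOIN customers b ON a.customer_id = b.id

Result:
product    | customer
-----------+---------
Webcam     | Frank   
Stapler    | NULL    
Notebook   | Julia   
Desk       | Frank   
Headphones | NULL    
Speaker    | Quinn   
Lamp       | Chris   
Laptop     | Quinn   


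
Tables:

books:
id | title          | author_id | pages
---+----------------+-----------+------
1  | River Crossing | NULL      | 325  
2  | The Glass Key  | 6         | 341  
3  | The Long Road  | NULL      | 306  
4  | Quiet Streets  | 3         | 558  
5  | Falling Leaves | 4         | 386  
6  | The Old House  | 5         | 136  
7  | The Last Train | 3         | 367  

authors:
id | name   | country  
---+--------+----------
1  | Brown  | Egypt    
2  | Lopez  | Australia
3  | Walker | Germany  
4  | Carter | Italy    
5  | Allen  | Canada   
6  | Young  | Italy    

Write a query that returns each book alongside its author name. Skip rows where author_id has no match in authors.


INNER JOIN keeps only books rows whose author_id matches an id in authors. Walk through each book:
  - book 1 (River Crossing): author_id=NULL, no match -> dropped
  - book 2 (The Glass Key): author_id=6 -> matches Young
  - book 3 (The Long Road): author_id=NULL, no match -> dropped
  - book 4 (Quiet Streets): author_id=3 -> matches Walker
  - book 5 (Falling Leaves): author_id=4 -> matches Carter
  - book 6 (The Old House): author_id=5 -> matches Allen
  - book 7 (The Last Train): author_id=3 -> matches Walker
So 2 of 7 rows are dropped.

SQL:
SELECT a.title, b.name AS author
FROM books a
INNER JOIN authors b ON a.author_id = b.id

Result:
title          | author
---------------+-------
The Glass Key  | Young 
Quiet Streets  | Walker
Falling Leaves | Carter
The Old House  | Allen 
The Last Train | Walker


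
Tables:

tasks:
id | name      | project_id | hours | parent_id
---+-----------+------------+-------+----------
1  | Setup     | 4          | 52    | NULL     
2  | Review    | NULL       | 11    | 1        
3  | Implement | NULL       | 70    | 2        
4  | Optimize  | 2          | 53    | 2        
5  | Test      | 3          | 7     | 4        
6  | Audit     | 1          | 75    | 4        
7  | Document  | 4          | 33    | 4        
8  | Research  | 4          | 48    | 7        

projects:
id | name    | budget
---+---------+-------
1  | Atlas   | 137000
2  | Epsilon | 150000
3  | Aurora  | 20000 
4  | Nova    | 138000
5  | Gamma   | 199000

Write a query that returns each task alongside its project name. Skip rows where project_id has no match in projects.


INNER JOIN keeps only tasks rows whose project_id matches an id in projects. Walk through each task:
  - task 1 (Setup): project_id=4 -> matches Nova
  - task 2 (Review): project_id=NULL, no match -> dropped
  - task 3 (Implement): project_id=NULL, no match -> dropped
  - task 4 (Optimize): project_id=2 -> matches Epsilon
  - task 5 (Test): project_id=3 -> matches Aurora
  - task 6 (Audit): project_id=1 -> matches Atlas
  - task 7 (Document): project_id=4 -> matches Nova
  - task 8 (Research): project_id=4 -> matches Nova
So 2 of 8 rows are dropped.

SQL:
SELECT a.name, b.name AS project
FROM tasks a
INNER JOIN projects b ON a.project_id = b.id

Result:
name     | project
---------+--------
Setup    | Nova   
Optimize | Epsilon
Test     | Aurora 
Audit    | Atlas  
Document | Nova   
Research | Nova   


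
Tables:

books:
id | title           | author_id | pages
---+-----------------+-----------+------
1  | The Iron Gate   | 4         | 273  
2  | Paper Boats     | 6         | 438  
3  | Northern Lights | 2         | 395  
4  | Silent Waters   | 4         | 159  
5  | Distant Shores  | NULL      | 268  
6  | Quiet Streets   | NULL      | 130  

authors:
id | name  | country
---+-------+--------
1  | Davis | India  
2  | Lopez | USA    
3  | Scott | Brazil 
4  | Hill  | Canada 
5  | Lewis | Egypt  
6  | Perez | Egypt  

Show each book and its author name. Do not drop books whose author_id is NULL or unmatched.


LEFT JOIN keeps every row from books (the left table); where author_id has no match in authors, the author columns become NULL. Walk through each book:
  - book 1 (The Iron Gate): author_id=4 -> matches Hill
  - book 2 (Paper Boats): author_id=6 -> matches Perez
  - book 3 (Northern Lights): author_id=2 -> matches Lopez
  - book 4 (Silent Waters): author_id=4 -> matches Hill
  - book 5 (Distant Shores): author_id=NULL, no match -> kept with NULL
  - book 6 (Quiet Streets): author_id=NULL, no match -> kept with NULL
All 6 rows appear; 2 have NULL author.

SQL:
SELECT a.title, b.name AS author
FROM books a
LEFT JOIN authors b ON a.author_id = b.id

Result:
title           | author
----------------+-------
The Iron Gate   | Hill  
Paper Boats     | Perez 
Northern Lights | Lopez 
Silent Waters   | Hill  
Distant Shores  | NULL  
Quiet Streets   | NULL  
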